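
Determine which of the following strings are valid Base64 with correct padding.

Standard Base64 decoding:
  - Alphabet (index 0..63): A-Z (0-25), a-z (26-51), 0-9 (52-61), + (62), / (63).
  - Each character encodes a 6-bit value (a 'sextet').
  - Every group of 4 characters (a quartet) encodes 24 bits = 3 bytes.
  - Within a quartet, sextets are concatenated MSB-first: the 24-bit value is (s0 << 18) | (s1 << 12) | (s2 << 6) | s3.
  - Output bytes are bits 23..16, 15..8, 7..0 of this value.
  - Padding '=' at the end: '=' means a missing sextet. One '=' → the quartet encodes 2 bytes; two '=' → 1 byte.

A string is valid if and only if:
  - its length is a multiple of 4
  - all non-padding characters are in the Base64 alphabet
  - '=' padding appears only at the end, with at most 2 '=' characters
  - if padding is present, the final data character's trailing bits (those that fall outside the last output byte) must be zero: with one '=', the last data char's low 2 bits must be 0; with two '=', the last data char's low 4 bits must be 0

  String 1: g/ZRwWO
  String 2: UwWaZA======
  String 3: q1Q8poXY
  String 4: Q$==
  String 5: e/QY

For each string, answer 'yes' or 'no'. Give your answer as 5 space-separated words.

Answer: no no yes no yes

Derivation:
String 1: 'g/ZRwWO' → invalid (len=7 not mult of 4)
String 2: 'UwWaZA======' → invalid (6 pad chars (max 2))
String 3: 'q1Q8poXY' → valid
String 4: 'Q$==' → invalid (bad char(s): ['$'])
String 5: 'e/QY' → valid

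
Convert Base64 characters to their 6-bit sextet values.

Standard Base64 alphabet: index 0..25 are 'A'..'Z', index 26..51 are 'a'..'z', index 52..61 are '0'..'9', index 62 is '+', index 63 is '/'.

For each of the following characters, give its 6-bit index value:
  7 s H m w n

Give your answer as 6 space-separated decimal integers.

Answer: 59 44 7 38 48 39

Derivation:
'7': 0..9 range, 52 + ord('7') − ord('0') = 59
's': a..z range, 26 + ord('s') − ord('a') = 44
'H': A..Z range, ord('H') − ord('A') = 7
'm': a..z range, 26 + ord('m') − ord('a') = 38
'w': a..z range, 26 + ord('w') − ord('a') = 48
'n': a..z range, 26 + ord('n') − ord('a') = 39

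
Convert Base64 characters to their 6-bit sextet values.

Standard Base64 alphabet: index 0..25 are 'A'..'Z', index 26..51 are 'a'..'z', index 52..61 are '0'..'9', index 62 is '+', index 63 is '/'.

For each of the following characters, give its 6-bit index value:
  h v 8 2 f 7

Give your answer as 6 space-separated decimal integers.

'h': a..z range, 26 + ord('h') − ord('a') = 33
'v': a..z range, 26 + ord('v') − ord('a') = 47
'8': 0..9 range, 52 + ord('8') − ord('0') = 60
'2': 0..9 range, 52 + ord('2') − ord('0') = 54
'f': a..z range, 26 + ord('f') − ord('a') = 31
'7': 0..9 range, 52 + ord('7') − ord('0') = 59

Answer: 33 47 60 54 31 59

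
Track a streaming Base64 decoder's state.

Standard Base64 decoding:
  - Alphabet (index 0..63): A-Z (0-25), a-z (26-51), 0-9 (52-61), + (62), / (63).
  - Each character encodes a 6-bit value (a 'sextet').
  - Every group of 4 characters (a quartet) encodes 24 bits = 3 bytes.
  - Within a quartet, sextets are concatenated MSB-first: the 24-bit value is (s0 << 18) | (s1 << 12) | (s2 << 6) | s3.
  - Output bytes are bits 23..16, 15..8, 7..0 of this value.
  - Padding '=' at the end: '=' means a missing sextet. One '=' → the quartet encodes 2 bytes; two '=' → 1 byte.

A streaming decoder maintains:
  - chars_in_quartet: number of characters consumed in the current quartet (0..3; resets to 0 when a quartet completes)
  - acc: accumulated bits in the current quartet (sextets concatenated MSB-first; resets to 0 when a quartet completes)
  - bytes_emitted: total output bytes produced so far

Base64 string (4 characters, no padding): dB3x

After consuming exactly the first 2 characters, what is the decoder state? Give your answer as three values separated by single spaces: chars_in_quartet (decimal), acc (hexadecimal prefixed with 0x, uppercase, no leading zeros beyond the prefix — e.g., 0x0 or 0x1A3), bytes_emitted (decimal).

After char 0 ('d'=29): chars_in_quartet=1 acc=0x1D bytes_emitted=0
After char 1 ('B'=1): chars_in_quartet=2 acc=0x741 bytes_emitted=0

Answer: 2 0x741 0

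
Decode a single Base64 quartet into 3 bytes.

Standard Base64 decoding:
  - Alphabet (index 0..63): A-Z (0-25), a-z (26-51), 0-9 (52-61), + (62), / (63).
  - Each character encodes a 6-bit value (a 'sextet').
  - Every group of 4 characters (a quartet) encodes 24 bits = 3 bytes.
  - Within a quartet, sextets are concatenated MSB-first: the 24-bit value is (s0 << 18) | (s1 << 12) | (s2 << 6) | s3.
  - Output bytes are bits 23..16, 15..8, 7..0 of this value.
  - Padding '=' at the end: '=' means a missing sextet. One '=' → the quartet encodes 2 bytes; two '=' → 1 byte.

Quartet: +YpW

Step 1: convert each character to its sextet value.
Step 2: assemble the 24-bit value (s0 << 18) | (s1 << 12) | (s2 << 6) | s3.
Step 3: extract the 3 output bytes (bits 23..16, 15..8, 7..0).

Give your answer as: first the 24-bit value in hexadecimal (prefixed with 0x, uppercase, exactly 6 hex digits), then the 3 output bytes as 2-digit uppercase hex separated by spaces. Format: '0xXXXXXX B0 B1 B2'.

Answer: 0xF98A56 F9 8A 56

Derivation:
Sextets: +=62, Y=24, p=41, W=22
24-bit: (62<<18) | (24<<12) | (41<<6) | 22
      = 0xF80000 | 0x018000 | 0x000A40 | 0x000016
      = 0xF98A56
Bytes: (v>>16)&0xFF=F9, (v>>8)&0xFF=8A, v&0xFF=56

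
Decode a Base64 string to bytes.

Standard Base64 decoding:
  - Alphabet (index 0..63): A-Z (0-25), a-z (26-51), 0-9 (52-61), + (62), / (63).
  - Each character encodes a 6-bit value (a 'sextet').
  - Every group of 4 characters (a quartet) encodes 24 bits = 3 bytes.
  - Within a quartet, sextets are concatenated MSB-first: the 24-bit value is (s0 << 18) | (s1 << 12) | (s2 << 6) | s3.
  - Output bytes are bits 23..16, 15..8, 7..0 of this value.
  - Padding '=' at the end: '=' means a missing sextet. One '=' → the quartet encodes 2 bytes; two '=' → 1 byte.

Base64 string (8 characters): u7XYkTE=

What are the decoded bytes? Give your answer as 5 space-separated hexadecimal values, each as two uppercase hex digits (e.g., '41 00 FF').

Answer: BB B5 D8 91 31

Derivation:
After char 0 ('u'=46): chars_in_quartet=1 acc=0x2E bytes_emitted=0
After char 1 ('7'=59): chars_in_quartet=2 acc=0xBBB bytes_emitted=0
After char 2 ('X'=23): chars_in_quartet=3 acc=0x2EED7 bytes_emitted=0
After char 3 ('Y'=24): chars_in_quartet=4 acc=0xBBB5D8 -> emit BB B5 D8, reset; bytes_emitted=3
After char 4 ('k'=36): chars_in_quartet=1 acc=0x24 bytes_emitted=3
After char 5 ('T'=19): chars_in_quartet=2 acc=0x913 bytes_emitted=3
After char 6 ('E'=4): chars_in_quartet=3 acc=0x244C4 bytes_emitted=3
Padding '=': partial quartet acc=0x244C4 -> emit 91 31; bytes_emitted=5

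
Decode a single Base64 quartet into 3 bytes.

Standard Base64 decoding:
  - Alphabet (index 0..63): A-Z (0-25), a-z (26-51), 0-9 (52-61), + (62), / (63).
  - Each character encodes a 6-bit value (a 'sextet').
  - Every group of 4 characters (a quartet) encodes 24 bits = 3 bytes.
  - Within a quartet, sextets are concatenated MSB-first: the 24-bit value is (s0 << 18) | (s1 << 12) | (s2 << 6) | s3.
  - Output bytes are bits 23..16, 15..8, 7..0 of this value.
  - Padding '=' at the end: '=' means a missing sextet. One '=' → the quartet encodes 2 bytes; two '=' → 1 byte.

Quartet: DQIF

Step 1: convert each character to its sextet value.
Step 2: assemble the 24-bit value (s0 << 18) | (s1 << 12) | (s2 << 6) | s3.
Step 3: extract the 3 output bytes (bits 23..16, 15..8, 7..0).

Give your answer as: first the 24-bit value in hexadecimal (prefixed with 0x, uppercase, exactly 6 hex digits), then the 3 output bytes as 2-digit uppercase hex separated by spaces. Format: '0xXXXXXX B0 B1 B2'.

Answer: 0x0D0205 0D 02 05

Derivation:
Sextets: D=3, Q=16, I=8, F=5
24-bit: (3<<18) | (16<<12) | (8<<6) | 5
      = 0x0C0000 | 0x010000 | 0x000200 | 0x000005
      = 0x0D0205
Bytes: (v>>16)&0xFF=0D, (v>>8)&0xFF=02, v&0xFF=05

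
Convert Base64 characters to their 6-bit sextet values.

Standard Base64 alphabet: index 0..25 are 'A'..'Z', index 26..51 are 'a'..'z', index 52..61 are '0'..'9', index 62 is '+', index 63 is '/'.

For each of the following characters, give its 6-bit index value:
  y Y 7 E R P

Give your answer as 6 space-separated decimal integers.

Answer: 50 24 59 4 17 15

Derivation:
'y': a..z range, 26 + ord('y') − ord('a') = 50
'Y': A..Z range, ord('Y') − ord('A') = 24
'7': 0..9 range, 52 + ord('7') − ord('0') = 59
'E': A..Z range, ord('E') − ord('A') = 4
'R': A..Z range, ord('R') − ord('A') = 17
'P': A..Z range, ord('P') − ord('A') = 15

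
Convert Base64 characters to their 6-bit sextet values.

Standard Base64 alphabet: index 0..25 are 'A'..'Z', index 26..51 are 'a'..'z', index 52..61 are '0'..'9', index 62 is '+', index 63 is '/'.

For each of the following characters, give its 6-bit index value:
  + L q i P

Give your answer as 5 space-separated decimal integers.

Answer: 62 11 42 34 15

Derivation:
'+': index 62
'L': A..Z range, ord('L') − ord('A') = 11
'q': a..z range, 26 + ord('q') − ord('a') = 42
'i': a..z range, 26 + ord('i') − ord('a') = 34
'P': A..Z range, ord('P') − ord('A') = 15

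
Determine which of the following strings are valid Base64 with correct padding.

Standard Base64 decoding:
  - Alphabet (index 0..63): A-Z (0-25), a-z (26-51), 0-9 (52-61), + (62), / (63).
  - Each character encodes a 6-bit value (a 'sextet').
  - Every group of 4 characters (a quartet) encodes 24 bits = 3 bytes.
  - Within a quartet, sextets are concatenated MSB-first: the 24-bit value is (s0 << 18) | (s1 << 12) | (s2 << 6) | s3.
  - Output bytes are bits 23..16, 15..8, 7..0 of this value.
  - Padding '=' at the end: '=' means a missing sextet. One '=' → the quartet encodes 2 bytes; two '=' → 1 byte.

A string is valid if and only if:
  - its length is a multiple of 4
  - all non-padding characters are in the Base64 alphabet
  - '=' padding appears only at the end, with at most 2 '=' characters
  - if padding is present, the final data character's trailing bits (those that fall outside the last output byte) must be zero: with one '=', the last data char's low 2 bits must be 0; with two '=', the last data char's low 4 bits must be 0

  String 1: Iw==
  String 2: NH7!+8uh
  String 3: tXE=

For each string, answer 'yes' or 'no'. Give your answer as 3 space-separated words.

String 1: 'Iw==' → valid
String 2: 'NH7!+8uh' → invalid (bad char(s): ['!'])
String 3: 'tXE=' → valid

Answer: yes no yes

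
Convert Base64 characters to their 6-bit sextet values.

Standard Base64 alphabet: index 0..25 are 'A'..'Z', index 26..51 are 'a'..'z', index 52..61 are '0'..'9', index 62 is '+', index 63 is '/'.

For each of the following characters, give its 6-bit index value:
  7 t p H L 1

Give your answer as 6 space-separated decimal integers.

'7': 0..9 range, 52 + ord('7') − ord('0') = 59
't': a..z range, 26 + ord('t') − ord('a') = 45
'p': a..z range, 26 + ord('p') − ord('a') = 41
'H': A..Z range, ord('H') − ord('A') = 7
'L': A..Z range, ord('L') − ord('A') = 11
'1': 0..9 range, 52 + ord('1') − ord('0') = 53

Answer: 59 45 41 7 11 53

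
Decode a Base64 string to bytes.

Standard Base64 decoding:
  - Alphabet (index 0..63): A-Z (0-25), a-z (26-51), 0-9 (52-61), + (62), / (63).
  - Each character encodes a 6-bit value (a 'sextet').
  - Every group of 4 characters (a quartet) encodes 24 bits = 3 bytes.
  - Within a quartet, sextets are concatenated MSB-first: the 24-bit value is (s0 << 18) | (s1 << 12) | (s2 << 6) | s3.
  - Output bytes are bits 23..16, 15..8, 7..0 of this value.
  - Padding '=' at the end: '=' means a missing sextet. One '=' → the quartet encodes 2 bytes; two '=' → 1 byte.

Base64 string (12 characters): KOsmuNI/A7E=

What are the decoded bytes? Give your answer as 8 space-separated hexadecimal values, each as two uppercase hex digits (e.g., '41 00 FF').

After char 0 ('K'=10): chars_in_quartet=1 acc=0xA bytes_emitted=0
After char 1 ('O'=14): chars_in_quartet=2 acc=0x28E bytes_emitted=0
After char 2 ('s'=44): chars_in_quartet=3 acc=0xA3AC bytes_emitted=0
After char 3 ('m'=38): chars_in_quartet=4 acc=0x28EB26 -> emit 28 EB 26, reset; bytes_emitted=3
After char 4 ('u'=46): chars_in_quartet=1 acc=0x2E bytes_emitted=3
After char 5 ('N'=13): chars_in_quartet=2 acc=0xB8D bytes_emitted=3
After char 6 ('I'=8): chars_in_quartet=3 acc=0x2E348 bytes_emitted=3
After char 7 ('/'=63): chars_in_quartet=4 acc=0xB8D23F -> emit B8 D2 3F, reset; bytes_emitted=6
After char 8 ('A'=0): chars_in_quartet=1 acc=0x0 bytes_emitted=6
After char 9 ('7'=59): chars_in_quartet=2 acc=0x3B bytes_emitted=6
After char 10 ('E'=4): chars_in_quartet=3 acc=0xEC4 bytes_emitted=6
Padding '=': partial quartet acc=0xEC4 -> emit 03 B1; bytes_emitted=8

Answer: 28 EB 26 B8 D2 3F 03 B1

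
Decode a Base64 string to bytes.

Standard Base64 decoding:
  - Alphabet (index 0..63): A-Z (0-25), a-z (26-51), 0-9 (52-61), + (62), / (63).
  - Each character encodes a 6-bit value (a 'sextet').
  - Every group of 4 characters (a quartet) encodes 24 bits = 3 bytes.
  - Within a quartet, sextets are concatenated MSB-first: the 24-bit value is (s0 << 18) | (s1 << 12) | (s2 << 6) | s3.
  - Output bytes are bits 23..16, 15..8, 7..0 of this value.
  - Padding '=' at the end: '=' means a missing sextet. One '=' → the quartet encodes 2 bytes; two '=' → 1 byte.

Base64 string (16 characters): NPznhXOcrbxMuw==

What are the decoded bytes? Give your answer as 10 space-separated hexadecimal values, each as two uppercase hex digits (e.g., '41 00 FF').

Answer: 34 FC E7 85 73 9C AD BC 4C BB

Derivation:
After char 0 ('N'=13): chars_in_quartet=1 acc=0xD bytes_emitted=0
After char 1 ('P'=15): chars_in_quartet=2 acc=0x34F bytes_emitted=0
After char 2 ('z'=51): chars_in_quartet=3 acc=0xD3F3 bytes_emitted=0
After char 3 ('n'=39): chars_in_quartet=4 acc=0x34FCE7 -> emit 34 FC E7, reset; bytes_emitted=3
After char 4 ('h'=33): chars_in_quartet=1 acc=0x21 bytes_emitted=3
After char 5 ('X'=23): chars_in_quartet=2 acc=0x857 bytes_emitted=3
After char 6 ('O'=14): chars_in_quartet=3 acc=0x215CE bytes_emitted=3
After char 7 ('c'=28): chars_in_quartet=4 acc=0x85739C -> emit 85 73 9C, reset; bytes_emitted=6
After char 8 ('r'=43): chars_in_quartet=1 acc=0x2B bytes_emitted=6
After char 9 ('b'=27): chars_in_quartet=2 acc=0xADB bytes_emitted=6
After char 10 ('x'=49): chars_in_quartet=3 acc=0x2B6F1 bytes_emitted=6
After char 11 ('M'=12): chars_in_quartet=4 acc=0xADBC4C -> emit AD BC 4C, reset; bytes_emitted=9
After char 12 ('u'=46): chars_in_quartet=1 acc=0x2E bytes_emitted=9
After char 13 ('w'=48): chars_in_quartet=2 acc=0xBB0 bytes_emitted=9
Padding '==': partial quartet acc=0xBB0 -> emit BB; bytes_emitted=10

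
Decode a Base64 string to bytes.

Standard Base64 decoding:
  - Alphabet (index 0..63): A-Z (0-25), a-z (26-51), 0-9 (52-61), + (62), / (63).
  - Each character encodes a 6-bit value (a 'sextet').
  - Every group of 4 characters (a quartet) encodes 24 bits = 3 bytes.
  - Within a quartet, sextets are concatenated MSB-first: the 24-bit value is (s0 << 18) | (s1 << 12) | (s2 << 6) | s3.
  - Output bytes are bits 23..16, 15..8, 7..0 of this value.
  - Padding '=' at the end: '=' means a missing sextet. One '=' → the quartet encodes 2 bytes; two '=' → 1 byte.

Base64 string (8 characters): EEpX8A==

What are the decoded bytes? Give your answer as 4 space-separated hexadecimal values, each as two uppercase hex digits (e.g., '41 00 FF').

After char 0 ('E'=4): chars_in_quartet=1 acc=0x4 bytes_emitted=0
After char 1 ('E'=4): chars_in_quartet=2 acc=0x104 bytes_emitted=0
After char 2 ('p'=41): chars_in_quartet=3 acc=0x4129 bytes_emitted=0
After char 3 ('X'=23): chars_in_quartet=4 acc=0x104A57 -> emit 10 4A 57, reset; bytes_emitted=3
After char 4 ('8'=60): chars_in_quartet=1 acc=0x3C bytes_emitted=3
After char 5 ('A'=0): chars_in_quartet=2 acc=0xF00 bytes_emitted=3
Padding '==': partial quartet acc=0xF00 -> emit F0; bytes_emitted=4

Answer: 10 4A 57 F0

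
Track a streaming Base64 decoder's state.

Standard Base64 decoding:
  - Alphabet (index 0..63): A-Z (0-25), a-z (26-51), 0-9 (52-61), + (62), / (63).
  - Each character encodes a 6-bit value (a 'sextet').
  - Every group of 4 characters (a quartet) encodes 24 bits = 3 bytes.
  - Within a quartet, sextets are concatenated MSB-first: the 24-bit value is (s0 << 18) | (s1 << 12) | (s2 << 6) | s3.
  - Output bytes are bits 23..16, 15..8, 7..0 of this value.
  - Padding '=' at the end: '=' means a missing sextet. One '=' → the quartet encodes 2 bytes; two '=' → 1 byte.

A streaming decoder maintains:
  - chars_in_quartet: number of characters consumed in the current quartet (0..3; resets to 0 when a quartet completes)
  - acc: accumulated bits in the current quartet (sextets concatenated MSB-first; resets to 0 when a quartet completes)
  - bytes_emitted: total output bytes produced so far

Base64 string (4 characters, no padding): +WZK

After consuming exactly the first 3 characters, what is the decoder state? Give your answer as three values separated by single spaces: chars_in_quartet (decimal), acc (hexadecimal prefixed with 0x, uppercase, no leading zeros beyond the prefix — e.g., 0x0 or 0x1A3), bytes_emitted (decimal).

After char 0 ('+'=62): chars_in_quartet=1 acc=0x3E bytes_emitted=0
After char 1 ('W'=22): chars_in_quartet=2 acc=0xF96 bytes_emitted=0
After char 2 ('Z'=25): chars_in_quartet=3 acc=0x3E599 bytes_emitted=0

Answer: 3 0x3E599 0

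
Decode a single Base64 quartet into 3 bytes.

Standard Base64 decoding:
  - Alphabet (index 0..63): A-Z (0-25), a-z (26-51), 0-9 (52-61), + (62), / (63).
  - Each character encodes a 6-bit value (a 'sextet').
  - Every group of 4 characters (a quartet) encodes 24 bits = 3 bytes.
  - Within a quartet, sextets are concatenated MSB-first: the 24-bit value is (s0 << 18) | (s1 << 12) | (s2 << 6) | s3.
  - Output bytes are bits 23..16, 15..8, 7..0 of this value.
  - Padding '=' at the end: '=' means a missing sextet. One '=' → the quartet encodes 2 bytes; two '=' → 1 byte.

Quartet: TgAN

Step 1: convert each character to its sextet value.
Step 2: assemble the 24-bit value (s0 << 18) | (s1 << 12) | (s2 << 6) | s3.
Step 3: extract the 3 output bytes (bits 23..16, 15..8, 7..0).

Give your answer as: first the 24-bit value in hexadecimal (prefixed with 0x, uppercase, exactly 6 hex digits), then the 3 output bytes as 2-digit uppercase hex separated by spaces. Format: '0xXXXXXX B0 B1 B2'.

Sextets: T=19, g=32, A=0, N=13
24-bit: (19<<18) | (32<<12) | (0<<6) | 13
      = 0x4C0000 | 0x020000 | 0x000000 | 0x00000D
      = 0x4E000D
Bytes: (v>>16)&0xFF=4E, (v>>8)&0xFF=00, v&0xFF=0D

Answer: 0x4E000D 4E 00 0D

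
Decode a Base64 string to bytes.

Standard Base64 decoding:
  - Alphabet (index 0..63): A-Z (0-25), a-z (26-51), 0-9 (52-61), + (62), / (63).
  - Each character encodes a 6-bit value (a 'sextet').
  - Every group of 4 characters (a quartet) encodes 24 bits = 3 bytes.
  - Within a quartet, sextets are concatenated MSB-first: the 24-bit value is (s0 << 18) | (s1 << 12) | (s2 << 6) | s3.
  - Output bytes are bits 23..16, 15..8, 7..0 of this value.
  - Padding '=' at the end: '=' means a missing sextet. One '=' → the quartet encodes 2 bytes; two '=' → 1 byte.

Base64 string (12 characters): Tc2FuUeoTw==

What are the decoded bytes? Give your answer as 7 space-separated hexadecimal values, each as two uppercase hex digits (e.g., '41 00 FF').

Answer: 4D CD 85 B9 47 A8 4F

Derivation:
After char 0 ('T'=19): chars_in_quartet=1 acc=0x13 bytes_emitted=0
After char 1 ('c'=28): chars_in_quartet=2 acc=0x4DC bytes_emitted=0
After char 2 ('2'=54): chars_in_quartet=3 acc=0x13736 bytes_emitted=0
After char 3 ('F'=5): chars_in_quartet=4 acc=0x4DCD85 -> emit 4D CD 85, reset; bytes_emitted=3
After char 4 ('u'=46): chars_in_quartet=1 acc=0x2E bytes_emitted=3
After char 5 ('U'=20): chars_in_quartet=2 acc=0xB94 bytes_emitted=3
After char 6 ('e'=30): chars_in_quartet=3 acc=0x2E51E bytes_emitted=3
After char 7 ('o'=40): chars_in_quartet=4 acc=0xB947A8 -> emit B9 47 A8, reset; bytes_emitted=6
After char 8 ('T'=19): chars_in_quartet=1 acc=0x13 bytes_emitted=6
After char 9 ('w'=48): chars_in_quartet=2 acc=0x4F0 bytes_emitted=6
Padding '==': partial quartet acc=0x4F0 -> emit 4F; bytes_emitted=7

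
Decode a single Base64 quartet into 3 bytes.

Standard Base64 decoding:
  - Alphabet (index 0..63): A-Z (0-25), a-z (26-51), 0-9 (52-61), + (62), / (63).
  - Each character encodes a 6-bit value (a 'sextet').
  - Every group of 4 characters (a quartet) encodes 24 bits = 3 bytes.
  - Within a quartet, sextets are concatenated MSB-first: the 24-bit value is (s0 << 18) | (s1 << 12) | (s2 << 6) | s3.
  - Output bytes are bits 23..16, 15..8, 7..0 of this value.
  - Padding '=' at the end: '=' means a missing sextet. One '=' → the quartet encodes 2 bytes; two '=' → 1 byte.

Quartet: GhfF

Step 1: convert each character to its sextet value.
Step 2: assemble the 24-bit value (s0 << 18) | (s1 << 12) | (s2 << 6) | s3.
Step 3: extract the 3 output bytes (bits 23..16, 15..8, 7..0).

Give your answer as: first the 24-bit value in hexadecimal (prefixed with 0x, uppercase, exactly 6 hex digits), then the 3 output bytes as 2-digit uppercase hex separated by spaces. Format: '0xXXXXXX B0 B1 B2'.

Answer: 0x1A17C5 1A 17 C5

Derivation:
Sextets: G=6, h=33, f=31, F=5
24-bit: (6<<18) | (33<<12) | (31<<6) | 5
      = 0x180000 | 0x021000 | 0x0007C0 | 0x000005
      = 0x1A17C5
Bytes: (v>>16)&0xFF=1A, (v>>8)&0xFF=17, v&0xFF=C5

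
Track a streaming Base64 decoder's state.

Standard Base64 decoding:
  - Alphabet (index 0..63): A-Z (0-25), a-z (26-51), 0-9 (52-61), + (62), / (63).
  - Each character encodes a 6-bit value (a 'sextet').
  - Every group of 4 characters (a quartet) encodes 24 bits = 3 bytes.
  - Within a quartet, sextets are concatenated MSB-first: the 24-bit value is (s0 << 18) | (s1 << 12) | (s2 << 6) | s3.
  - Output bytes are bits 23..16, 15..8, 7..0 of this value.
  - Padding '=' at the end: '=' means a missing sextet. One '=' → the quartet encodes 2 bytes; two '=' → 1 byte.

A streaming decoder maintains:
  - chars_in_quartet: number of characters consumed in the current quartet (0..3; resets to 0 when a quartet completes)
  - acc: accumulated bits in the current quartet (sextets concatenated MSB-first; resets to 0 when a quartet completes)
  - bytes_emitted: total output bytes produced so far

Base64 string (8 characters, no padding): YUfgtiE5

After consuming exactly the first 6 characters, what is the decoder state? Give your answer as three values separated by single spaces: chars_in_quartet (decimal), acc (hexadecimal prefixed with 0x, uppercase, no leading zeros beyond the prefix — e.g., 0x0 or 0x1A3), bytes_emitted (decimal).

After char 0 ('Y'=24): chars_in_quartet=1 acc=0x18 bytes_emitted=0
After char 1 ('U'=20): chars_in_quartet=2 acc=0x614 bytes_emitted=0
After char 2 ('f'=31): chars_in_quartet=3 acc=0x1851F bytes_emitted=0
After char 3 ('g'=32): chars_in_quartet=4 acc=0x6147E0 -> emit 61 47 E0, reset; bytes_emitted=3
After char 4 ('t'=45): chars_in_quartet=1 acc=0x2D bytes_emitted=3
After char 5 ('i'=34): chars_in_quartet=2 acc=0xB62 bytes_emitted=3

Answer: 2 0xB62 3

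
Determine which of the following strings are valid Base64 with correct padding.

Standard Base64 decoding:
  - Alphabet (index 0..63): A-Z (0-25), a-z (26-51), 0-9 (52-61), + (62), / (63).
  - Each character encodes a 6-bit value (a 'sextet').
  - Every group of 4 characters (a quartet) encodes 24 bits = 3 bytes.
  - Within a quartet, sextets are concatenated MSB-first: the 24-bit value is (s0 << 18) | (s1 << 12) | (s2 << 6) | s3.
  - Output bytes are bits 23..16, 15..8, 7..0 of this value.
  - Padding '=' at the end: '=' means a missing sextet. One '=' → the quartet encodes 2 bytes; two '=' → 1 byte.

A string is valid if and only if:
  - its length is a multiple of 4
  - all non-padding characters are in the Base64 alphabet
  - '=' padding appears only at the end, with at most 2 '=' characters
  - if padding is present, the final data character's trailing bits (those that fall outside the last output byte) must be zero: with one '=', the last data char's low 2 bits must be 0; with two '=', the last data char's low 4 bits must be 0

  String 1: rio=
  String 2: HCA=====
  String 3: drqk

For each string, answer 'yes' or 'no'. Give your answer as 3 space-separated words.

String 1: 'rio=' → valid
String 2: 'HCA=====' → invalid (5 pad chars (max 2))
String 3: 'drqk' → valid

Answer: yes no yes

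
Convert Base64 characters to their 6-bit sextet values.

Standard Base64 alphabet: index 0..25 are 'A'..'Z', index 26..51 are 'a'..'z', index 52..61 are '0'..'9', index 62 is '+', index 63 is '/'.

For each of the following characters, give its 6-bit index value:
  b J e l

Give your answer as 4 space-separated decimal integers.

'b': a..z range, 26 + ord('b') − ord('a') = 27
'J': A..Z range, ord('J') − ord('A') = 9
'e': a..z range, 26 + ord('e') − ord('a') = 30
'l': a..z range, 26 + ord('l') − ord('a') = 37

Answer: 27 9 30 37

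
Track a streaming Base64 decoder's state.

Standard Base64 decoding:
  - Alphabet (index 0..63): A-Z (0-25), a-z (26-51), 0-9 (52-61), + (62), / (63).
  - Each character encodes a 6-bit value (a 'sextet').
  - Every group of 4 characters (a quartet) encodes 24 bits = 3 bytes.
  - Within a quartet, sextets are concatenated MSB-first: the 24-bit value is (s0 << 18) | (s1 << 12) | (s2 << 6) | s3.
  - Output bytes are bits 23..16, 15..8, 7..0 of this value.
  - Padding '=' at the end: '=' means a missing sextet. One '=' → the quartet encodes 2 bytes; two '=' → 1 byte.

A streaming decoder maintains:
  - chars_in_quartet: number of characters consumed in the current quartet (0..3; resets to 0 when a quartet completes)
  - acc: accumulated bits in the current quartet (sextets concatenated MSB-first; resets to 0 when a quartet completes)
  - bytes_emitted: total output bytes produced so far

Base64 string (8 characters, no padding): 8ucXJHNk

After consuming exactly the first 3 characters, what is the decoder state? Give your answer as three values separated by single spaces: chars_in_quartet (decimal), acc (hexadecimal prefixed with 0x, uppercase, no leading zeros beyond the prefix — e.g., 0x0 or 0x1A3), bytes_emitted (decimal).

Answer: 3 0x3CB9C 0

Derivation:
After char 0 ('8'=60): chars_in_quartet=1 acc=0x3C bytes_emitted=0
After char 1 ('u'=46): chars_in_quartet=2 acc=0xF2E bytes_emitted=0
After char 2 ('c'=28): chars_in_quartet=3 acc=0x3CB9C bytes_emitted=0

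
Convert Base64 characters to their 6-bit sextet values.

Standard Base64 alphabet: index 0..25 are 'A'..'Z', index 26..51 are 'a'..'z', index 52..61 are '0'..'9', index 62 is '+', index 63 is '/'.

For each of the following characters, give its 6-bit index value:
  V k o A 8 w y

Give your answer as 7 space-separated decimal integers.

'V': A..Z range, ord('V') − ord('A') = 21
'k': a..z range, 26 + ord('k') − ord('a') = 36
'o': a..z range, 26 + ord('o') − ord('a') = 40
'A': A..Z range, ord('A') − ord('A') = 0
'8': 0..9 range, 52 + ord('8') − ord('0') = 60
'w': a..z range, 26 + ord('w') − ord('a') = 48
'y': a..z range, 26 + ord('y') − ord('a') = 50

Answer: 21 36 40 0 60 48 50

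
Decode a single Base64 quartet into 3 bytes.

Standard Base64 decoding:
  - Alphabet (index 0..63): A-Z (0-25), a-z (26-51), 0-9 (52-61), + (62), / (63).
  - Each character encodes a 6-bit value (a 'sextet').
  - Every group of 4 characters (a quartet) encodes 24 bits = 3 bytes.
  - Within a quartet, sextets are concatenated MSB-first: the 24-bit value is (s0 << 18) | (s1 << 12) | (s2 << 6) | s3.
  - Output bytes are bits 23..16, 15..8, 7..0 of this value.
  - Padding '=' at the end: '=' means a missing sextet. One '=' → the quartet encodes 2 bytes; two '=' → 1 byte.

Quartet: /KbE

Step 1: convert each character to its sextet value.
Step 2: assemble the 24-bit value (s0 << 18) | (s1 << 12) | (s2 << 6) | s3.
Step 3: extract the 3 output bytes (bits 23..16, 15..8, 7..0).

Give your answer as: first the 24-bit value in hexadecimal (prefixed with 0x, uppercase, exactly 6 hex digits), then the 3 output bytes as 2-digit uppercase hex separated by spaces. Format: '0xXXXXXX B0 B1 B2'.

Sextets: /=63, K=10, b=27, E=4
24-bit: (63<<18) | (10<<12) | (27<<6) | 4
      = 0xFC0000 | 0x00A000 | 0x0006C0 | 0x000004
      = 0xFCA6C4
Bytes: (v>>16)&0xFF=FC, (v>>8)&0xFF=A6, v&0xFF=C4

Answer: 0xFCA6C4 FC A6 C4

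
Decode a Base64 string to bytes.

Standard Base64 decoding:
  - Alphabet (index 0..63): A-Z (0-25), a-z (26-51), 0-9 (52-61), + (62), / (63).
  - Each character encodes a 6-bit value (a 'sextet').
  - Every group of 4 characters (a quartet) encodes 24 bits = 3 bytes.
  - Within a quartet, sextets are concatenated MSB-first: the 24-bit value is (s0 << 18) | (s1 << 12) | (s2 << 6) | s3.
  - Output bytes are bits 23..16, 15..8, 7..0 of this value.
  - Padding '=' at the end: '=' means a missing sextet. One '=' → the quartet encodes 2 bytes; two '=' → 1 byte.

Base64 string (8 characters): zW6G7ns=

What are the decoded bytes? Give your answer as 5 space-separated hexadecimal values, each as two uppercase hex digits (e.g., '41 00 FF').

Answer: CD 6E 86 EE 7B

Derivation:
After char 0 ('z'=51): chars_in_quartet=1 acc=0x33 bytes_emitted=0
After char 1 ('W'=22): chars_in_quartet=2 acc=0xCD6 bytes_emitted=0
After char 2 ('6'=58): chars_in_quartet=3 acc=0x335BA bytes_emitted=0
After char 3 ('G'=6): chars_in_quartet=4 acc=0xCD6E86 -> emit CD 6E 86, reset; bytes_emitted=3
After char 4 ('7'=59): chars_in_quartet=1 acc=0x3B bytes_emitted=3
After char 5 ('n'=39): chars_in_quartet=2 acc=0xEE7 bytes_emitted=3
After char 6 ('s'=44): chars_in_quartet=3 acc=0x3B9EC bytes_emitted=3
Padding '=': partial quartet acc=0x3B9EC -> emit EE 7B; bytes_emitted=5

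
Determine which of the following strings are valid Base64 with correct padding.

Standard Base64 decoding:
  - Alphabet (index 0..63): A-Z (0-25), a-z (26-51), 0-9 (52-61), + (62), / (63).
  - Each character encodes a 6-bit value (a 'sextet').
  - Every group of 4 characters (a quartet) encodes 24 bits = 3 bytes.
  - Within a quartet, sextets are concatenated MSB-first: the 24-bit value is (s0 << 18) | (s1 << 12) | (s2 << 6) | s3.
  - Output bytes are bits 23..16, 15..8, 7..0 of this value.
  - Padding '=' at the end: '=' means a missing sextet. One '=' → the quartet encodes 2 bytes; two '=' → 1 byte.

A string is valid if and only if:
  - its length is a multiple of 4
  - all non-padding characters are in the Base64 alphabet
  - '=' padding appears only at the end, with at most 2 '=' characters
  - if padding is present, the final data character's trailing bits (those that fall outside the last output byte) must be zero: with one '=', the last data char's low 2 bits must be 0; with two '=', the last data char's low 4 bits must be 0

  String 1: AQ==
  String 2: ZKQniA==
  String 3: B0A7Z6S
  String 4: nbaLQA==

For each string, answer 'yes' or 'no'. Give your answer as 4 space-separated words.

Answer: yes yes no yes

Derivation:
String 1: 'AQ==' → valid
String 2: 'ZKQniA==' → valid
String 3: 'B0A7Z6S' → invalid (len=7 not mult of 4)
String 4: 'nbaLQA==' → valid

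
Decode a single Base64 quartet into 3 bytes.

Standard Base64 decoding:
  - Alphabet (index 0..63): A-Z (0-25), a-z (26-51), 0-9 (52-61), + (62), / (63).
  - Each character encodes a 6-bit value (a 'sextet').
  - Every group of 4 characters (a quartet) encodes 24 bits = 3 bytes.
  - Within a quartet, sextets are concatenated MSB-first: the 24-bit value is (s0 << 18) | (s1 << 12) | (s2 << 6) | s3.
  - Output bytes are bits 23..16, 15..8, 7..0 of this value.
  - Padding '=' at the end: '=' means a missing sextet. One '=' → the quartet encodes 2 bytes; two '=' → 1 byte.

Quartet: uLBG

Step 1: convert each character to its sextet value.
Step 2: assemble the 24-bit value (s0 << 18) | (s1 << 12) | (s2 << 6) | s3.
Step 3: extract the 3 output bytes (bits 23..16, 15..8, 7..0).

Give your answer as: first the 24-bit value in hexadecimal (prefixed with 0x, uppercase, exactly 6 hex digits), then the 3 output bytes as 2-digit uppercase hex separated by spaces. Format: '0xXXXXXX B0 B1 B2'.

Answer: 0xB8B046 B8 B0 46

Derivation:
Sextets: u=46, L=11, B=1, G=6
24-bit: (46<<18) | (11<<12) | (1<<6) | 6
      = 0xB80000 | 0x00B000 | 0x000040 | 0x000006
      = 0xB8B046
Bytes: (v>>16)&0xFF=B8, (v>>8)&0xFF=B0, v&0xFF=46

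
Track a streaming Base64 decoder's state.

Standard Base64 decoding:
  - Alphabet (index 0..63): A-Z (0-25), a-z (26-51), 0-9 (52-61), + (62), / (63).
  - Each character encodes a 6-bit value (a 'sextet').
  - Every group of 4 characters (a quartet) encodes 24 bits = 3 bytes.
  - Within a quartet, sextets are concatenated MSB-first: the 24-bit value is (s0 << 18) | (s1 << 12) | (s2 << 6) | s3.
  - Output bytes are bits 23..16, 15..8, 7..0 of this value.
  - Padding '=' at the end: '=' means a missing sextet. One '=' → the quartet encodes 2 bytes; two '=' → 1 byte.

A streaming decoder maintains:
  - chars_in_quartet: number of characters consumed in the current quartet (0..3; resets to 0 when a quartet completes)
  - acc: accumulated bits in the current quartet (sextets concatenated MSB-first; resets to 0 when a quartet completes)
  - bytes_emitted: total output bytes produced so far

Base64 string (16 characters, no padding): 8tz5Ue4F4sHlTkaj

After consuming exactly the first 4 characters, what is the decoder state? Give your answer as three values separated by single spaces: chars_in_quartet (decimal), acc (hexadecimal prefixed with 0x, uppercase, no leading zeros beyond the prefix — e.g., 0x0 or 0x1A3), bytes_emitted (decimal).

After char 0 ('8'=60): chars_in_quartet=1 acc=0x3C bytes_emitted=0
After char 1 ('t'=45): chars_in_quartet=2 acc=0xF2D bytes_emitted=0
After char 2 ('z'=51): chars_in_quartet=3 acc=0x3CB73 bytes_emitted=0
After char 3 ('5'=57): chars_in_quartet=4 acc=0xF2DCF9 -> emit F2 DC F9, reset; bytes_emitted=3

Answer: 0 0x0 3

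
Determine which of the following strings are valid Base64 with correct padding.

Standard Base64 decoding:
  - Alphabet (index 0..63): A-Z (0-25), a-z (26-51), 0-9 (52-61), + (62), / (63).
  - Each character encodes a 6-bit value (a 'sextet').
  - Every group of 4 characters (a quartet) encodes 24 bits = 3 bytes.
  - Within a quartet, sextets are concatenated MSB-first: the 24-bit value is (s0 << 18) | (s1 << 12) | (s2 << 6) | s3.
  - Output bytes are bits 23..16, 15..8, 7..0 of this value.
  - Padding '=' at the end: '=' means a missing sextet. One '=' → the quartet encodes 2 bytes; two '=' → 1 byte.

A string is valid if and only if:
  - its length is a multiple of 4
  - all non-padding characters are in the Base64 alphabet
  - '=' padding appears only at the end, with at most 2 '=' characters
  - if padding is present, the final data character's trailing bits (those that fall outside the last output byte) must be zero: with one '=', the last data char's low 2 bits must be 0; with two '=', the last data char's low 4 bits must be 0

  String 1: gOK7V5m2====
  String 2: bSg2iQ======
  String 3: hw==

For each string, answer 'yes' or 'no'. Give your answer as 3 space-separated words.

String 1: 'gOK7V5m2====' → invalid (4 pad chars (max 2))
String 2: 'bSg2iQ======' → invalid (6 pad chars (max 2))
String 3: 'hw==' → valid

Answer: no no yes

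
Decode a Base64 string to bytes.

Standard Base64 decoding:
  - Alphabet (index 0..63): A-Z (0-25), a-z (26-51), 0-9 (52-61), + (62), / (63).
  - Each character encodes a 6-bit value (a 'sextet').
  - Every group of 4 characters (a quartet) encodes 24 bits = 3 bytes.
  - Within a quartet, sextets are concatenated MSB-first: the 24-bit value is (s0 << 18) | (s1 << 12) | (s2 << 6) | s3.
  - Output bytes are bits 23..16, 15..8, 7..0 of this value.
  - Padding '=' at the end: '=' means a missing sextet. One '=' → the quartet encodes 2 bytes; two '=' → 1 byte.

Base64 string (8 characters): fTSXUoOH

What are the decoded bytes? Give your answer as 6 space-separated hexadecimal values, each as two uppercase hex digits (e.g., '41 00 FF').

After char 0 ('f'=31): chars_in_quartet=1 acc=0x1F bytes_emitted=0
After char 1 ('T'=19): chars_in_quartet=2 acc=0x7D3 bytes_emitted=0
After char 2 ('S'=18): chars_in_quartet=3 acc=0x1F4D2 bytes_emitted=0
After char 3 ('X'=23): chars_in_quartet=4 acc=0x7D3497 -> emit 7D 34 97, reset; bytes_emitted=3
After char 4 ('U'=20): chars_in_quartet=1 acc=0x14 bytes_emitted=3
After char 5 ('o'=40): chars_in_quartet=2 acc=0x528 bytes_emitted=3
After char 6 ('O'=14): chars_in_quartet=3 acc=0x14A0E bytes_emitted=3
After char 7 ('H'=7): chars_in_quartet=4 acc=0x528387 -> emit 52 83 87, reset; bytes_emitted=6

Answer: 7D 34 97 52 83 87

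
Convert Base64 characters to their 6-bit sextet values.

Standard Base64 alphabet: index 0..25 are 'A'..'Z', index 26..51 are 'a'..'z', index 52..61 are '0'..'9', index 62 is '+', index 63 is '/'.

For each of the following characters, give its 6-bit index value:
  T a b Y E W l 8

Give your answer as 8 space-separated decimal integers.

'T': A..Z range, ord('T') − ord('A') = 19
'a': a..z range, 26 + ord('a') − ord('a') = 26
'b': a..z range, 26 + ord('b') − ord('a') = 27
'Y': A..Z range, ord('Y') − ord('A') = 24
'E': A..Z range, ord('E') − ord('A') = 4
'W': A..Z range, ord('W') − ord('A') = 22
'l': a..z range, 26 + ord('l') − ord('a') = 37
'8': 0..9 range, 52 + ord('8') − ord('0') = 60

Answer: 19 26 27 24 4 22 37 60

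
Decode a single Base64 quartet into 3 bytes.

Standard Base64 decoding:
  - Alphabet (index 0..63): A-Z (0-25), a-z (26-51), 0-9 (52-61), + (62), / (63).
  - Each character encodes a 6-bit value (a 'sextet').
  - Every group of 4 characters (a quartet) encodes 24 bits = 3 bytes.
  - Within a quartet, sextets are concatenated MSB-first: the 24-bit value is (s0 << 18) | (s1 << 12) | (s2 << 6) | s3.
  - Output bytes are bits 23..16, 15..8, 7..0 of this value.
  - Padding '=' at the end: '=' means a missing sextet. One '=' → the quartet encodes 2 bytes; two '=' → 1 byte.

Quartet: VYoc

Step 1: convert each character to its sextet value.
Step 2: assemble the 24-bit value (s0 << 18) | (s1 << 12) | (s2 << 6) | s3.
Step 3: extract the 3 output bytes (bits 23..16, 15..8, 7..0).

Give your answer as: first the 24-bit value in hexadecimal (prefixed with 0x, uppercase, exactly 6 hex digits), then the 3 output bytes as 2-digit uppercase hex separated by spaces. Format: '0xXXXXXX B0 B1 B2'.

Answer: 0x558A1C 55 8A 1C

Derivation:
Sextets: V=21, Y=24, o=40, c=28
24-bit: (21<<18) | (24<<12) | (40<<6) | 28
      = 0x540000 | 0x018000 | 0x000A00 | 0x00001C
      = 0x558A1C
Bytes: (v>>16)&0xFF=55, (v>>8)&0xFF=8A, v&0xFF=1C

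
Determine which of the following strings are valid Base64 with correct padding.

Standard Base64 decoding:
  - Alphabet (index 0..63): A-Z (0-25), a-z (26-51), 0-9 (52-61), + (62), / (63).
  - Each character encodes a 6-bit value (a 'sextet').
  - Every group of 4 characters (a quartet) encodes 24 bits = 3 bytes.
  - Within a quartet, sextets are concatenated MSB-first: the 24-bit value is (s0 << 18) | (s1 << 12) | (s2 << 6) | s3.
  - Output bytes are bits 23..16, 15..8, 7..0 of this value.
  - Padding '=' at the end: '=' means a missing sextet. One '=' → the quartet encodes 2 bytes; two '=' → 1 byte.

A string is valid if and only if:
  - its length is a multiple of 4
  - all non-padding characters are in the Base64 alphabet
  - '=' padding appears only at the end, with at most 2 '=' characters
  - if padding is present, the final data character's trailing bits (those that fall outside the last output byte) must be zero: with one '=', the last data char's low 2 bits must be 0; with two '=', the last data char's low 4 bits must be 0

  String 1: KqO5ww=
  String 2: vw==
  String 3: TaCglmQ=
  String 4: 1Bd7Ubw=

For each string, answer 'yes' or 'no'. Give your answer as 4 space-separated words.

String 1: 'KqO5ww=' → invalid (len=7 not mult of 4)
String 2: 'vw==' → valid
String 3: 'TaCglmQ=' → valid
String 4: '1Bd7Ubw=' → valid

Answer: no yes yes yes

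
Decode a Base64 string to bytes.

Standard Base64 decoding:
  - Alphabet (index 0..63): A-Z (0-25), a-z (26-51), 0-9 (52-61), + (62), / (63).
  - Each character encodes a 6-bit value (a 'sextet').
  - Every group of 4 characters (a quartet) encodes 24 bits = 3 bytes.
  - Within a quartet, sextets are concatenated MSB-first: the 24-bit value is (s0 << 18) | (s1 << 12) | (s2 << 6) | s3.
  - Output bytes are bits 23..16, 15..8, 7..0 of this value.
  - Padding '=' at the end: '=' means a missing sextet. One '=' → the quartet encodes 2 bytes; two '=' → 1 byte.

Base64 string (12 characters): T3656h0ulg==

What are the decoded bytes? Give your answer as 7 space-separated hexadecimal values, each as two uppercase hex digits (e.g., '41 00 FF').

After char 0 ('T'=19): chars_in_quartet=1 acc=0x13 bytes_emitted=0
After char 1 ('3'=55): chars_in_quartet=2 acc=0x4F7 bytes_emitted=0
After char 2 ('6'=58): chars_in_quartet=3 acc=0x13DFA bytes_emitted=0
After char 3 ('5'=57): chars_in_quartet=4 acc=0x4F7EB9 -> emit 4F 7E B9, reset; bytes_emitted=3
After char 4 ('6'=58): chars_in_quartet=1 acc=0x3A bytes_emitted=3
After char 5 ('h'=33): chars_in_quartet=2 acc=0xEA1 bytes_emitted=3
After char 6 ('0'=52): chars_in_quartet=3 acc=0x3A874 bytes_emitted=3
After char 7 ('u'=46): chars_in_quartet=4 acc=0xEA1D2E -> emit EA 1D 2E, reset; bytes_emitted=6
After char 8 ('l'=37): chars_in_quartet=1 acc=0x25 bytes_emitted=6
After char 9 ('g'=32): chars_in_quartet=2 acc=0x960 bytes_emitted=6
Padding '==': partial quartet acc=0x960 -> emit 96; bytes_emitted=7

Answer: 4F 7E B9 EA 1D 2E 96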